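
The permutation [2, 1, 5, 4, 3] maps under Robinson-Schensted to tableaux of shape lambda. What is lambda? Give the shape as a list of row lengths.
Row-insert each entry into an empty tableau.

After inserting 2: P = [[2]].
After inserting 1: P = [[1], [2]].
After inserting 5: P = [[1, 5], [2]].
After inserting 4: P = [[1, 4], [2, 5]].
After inserting 3: P = [[1, 3], [2, 4], [5]].

The final insertion tableau P = [[1, 3], [2, 4], [5]] has shape [2, 2, 1].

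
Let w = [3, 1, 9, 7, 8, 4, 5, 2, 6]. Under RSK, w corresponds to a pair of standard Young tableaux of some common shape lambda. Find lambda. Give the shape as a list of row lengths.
[4, 3, 1, 1]

Row-insert each entry into an empty tableau.

After inserting 3: P = [[3]].
After inserting 1: P = [[1], [3]].
After inserting 9: P = [[1, 9], [3]].
After inserting 7: P = [[1, 7], [3, 9]].
After inserting 8: P = [[1, 7, 8], [3, 9]].
After inserting 4: P = [[1, 4, 8], [3, 7], [9]].
After inserting 5: P = [[1, 4, 5], [3, 7, 8], [9]].
After inserting 2: P = [[1, 2, 5], [3, 4, 8], [7], [9]].
After inserting 6: P = [[1, 2, 5, 6], [3, 4, 8], [7], [9]].

The final insertion tableau P = [[1, 2, 5, 6], [3, 4, 8], [7], [9]] has shape [4, 3, 1, 1].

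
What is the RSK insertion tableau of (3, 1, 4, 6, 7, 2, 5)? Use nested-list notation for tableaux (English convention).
P = [[1, 2, 5, 7], [3, 4, 6]]

Insert 3: appended to row 1. P = [[3]].
Insert 1: 1 bumps 3 from row 1; 3 starts row 2. P = [[1], [3]].
Insert 4: appended to row 1. P = [[1, 4], [3]].
Insert 6: appended to row 1. P = [[1, 4, 6], [3]].
Insert 7: appended to row 1. P = [[1, 4, 6, 7], [3]].
Insert 2: 2 bumps 4 from row 1; 4 appends to row 2. P = [[1, 2, 6, 7], [3, 4]].
Insert 5: 5 bumps 6 from row 1; 6 appends to row 2. P = [[1, 2, 5, 7], [3, 4, 6]].

So P = [[1, 2, 5, 7], [3, 4, 6]].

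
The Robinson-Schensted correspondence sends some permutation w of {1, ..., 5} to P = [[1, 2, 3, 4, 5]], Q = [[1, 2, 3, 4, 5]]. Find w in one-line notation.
1 2 3 4 5

Reverse the RSK construction: for i from n down to 1, find the cell of Q containing i, remove the entry at that cell from P, and reverse-bump it up through P; the value ejected from row 1 is w(i).

Step i=5: Q has 5 at row 1, column 5; remove that cell from P, ejecting 5. So w(5) = 5. P is now [[1, 2, 3, 4]].
Step i=4: Q has 4 at row 1, column 4; remove that cell from P, ejecting 4. So w(4) = 4. P is now [[1, 2, 3]].
Step i=3: Q has 3 at row 1, column 3; remove that cell from P, ejecting 3. So w(3) = 3. P is now [[1, 2]].
Step i=2: Q has 2 at row 1, column 2; remove that cell from P, ejecting 2. So w(2) = 2. P is now [[1]].
Step i=1: Q has 1 at row 1, column 1; remove that cell from P, ejecting 1. So w(1) = 1. P is now [].

So w = 1 2 3 4 5.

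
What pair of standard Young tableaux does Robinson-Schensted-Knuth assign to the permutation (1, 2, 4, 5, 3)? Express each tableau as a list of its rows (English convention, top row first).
P = [[1, 2, 3, 5], [4]], Q = [[1, 2, 3, 4], [5]]

Insert each entry of the permutation into P by Schensted row insertion, recording in Q the position of each new cell.

After inserting 1: P = [[1]].
After inserting 2: P = [[1, 2]].
After inserting 4: P = [[1, 2, 4]].
After inserting 5: P = [[1, 2, 4, 5]].
After inserting 3: P = [[1, 2, 3, 5], [4]].

So P = [[1, 2, 3, 5], [4]], Q = [[1, 2, 3, 4], [5]].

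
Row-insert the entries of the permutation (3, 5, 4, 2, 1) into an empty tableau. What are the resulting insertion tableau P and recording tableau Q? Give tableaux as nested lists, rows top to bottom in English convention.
Insert each entry of the permutation into P by Schensted row insertion, recording in Q the position of each new cell.

After inserting 3: P = [[3]].
After inserting 5: P = [[3, 5]].
After inserting 4: P = [[3, 4], [5]].
After inserting 2: P = [[2, 4], [3], [5]].
After inserting 1: P = [[1, 4], [2], [3], [5]].

So P = [[1, 4], [2], [3], [5]], Q = [[1, 2], [3], [4], [5]].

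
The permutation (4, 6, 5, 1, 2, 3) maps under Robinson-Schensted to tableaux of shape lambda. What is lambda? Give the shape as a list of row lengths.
[3, 2, 1]

Row-insert each entry into an empty tableau.

After inserting 4: P = [[4]].
After inserting 6: P = [[4, 6]].
After inserting 5: P = [[4, 5], [6]].
After inserting 1: P = [[1, 5], [4], [6]].
After inserting 2: P = [[1, 2], [4, 5], [6]].
After inserting 3: P = [[1, 2, 3], [4, 5], [6]].

The final insertion tableau P = [[1, 2, 3], [4, 5], [6]] has shape [3, 2, 1].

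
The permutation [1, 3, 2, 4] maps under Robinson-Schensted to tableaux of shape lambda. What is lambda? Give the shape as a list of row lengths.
[3, 1]

Row-insert each entry into an empty tableau.

After inserting 1: P = [[1]].
After inserting 3: P = [[1, 3]].
After inserting 2: P = [[1, 2], [3]].
After inserting 4: P = [[1, 2, 4], [3]].

The final insertion tableau P = [[1, 2, 4], [3]] has shape [3, 1].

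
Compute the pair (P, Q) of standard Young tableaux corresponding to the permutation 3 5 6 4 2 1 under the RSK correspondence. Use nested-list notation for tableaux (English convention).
Insert each entry of the permutation into P by Schensted row insertion, recording in Q the position of each new cell.

Insert 3: appended to row 1. P = [[3]].
Insert 5: appended to row 1. P = [[3, 5]].
Insert 6: appended to row 1. P = [[3, 5, 6]].
Insert 4: 4 bumps 5 from row 1; 5 starts row 2. P = [[3, 4, 6], [5]].
Insert 2: 2 bumps 3 from row 1; 3 bumps 5 from row 2; 5 starts row 3. P = [[2, 4, 6], [3], [5]].
Insert 1: 1 bumps 2 from row 1; 2 bumps 3 from row 2; 3 bumps 5 from row 3; 5 starts row 4. P = [[1, 4, 6], [2], [3], [5]].

So P = [[1, 4, 6], [2], [3], [5]], Q = [[1, 2, 3], [4], [5], [6]].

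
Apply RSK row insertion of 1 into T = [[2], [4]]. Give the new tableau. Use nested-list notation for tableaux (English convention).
In row 1, 1 replaces 2 (the leftmost entry greater than 1); 2 is bumped to row 2. In row 2, 2 replaces 4 (the leftmost entry greater than 2); 4 is bumped to row 3. 4 starts a new row 3. The new tableau is [[1], [2], [4]].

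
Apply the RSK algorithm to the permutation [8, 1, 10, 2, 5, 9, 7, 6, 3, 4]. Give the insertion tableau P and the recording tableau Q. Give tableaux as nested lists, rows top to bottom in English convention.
Insert each entry of the permutation into P by Schensted row insertion, recording in Q the position of each new cell.

After inserting 8: P = [[8]].
After inserting 1: P = [[1], [8]].
After inserting 10: P = [[1, 10], [8]].
After inserting 2: P = [[1, 2], [8, 10]].
After inserting 5: P = [[1, 2, 5], [8, 10]].
After inserting 9: P = [[1, 2, 5, 9], [8, 10]].
After inserting 7: P = [[1, 2, 5, 7], [8, 9], [10]].
After inserting 6: P = [[1, 2, 5, 6], [7, 9], [8], [10]].
After inserting 3: P = [[1, 2, 3, 6], [5, 9], [7], [8], [10]].
After inserting 4: P = [[1, 2, 3, 4], [5, 6], [7, 9], [8], [10]].

So P = [[1, 2, 3, 4], [5, 6], [7, 9], [8], [10]], Q = [[1, 3, 5, 6], [2, 4], [7, 10], [8], [9]].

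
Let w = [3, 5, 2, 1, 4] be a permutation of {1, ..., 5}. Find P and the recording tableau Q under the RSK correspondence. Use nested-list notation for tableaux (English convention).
P = [[1, 4], [2, 5], [3]], Q = [[1, 2], [3, 5], [4]]

Insert each entry of the permutation into P by Schensted row insertion, recording in Q the position of each new cell.

Insert 3: appended to row 1. P = [[3]], Q = [[1]].
Insert 5: appended to row 1. P = [[3, 5]], Q = [[1, 2]].
Insert 2: 2 bumps 3 from row 1; 3 starts row 2. P = [[2, 5], [3]], Q = [[1, 2], [3]].
Insert 1: 1 bumps 2 from row 1; 2 bumps 3 from row 2; 3 starts row 3. P = [[1, 5], [2], [3]], Q = [[1, 2], [3], [4]].
Insert 4: 4 bumps 5 from row 1; 5 appends to row 2. P = [[1, 4], [2, 5], [3]], Q = [[1, 2], [3, 5], [4]].

So P = [[1, 4], [2, 5], [3]], Q = [[1, 2], [3, 5], [4]].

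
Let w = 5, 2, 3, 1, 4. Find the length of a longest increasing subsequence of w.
3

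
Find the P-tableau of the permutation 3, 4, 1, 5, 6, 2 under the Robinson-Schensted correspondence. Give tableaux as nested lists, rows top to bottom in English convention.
P = [[1, 2, 5, 6], [3, 4]]

Insert 3: appended to row 1. P = [[3]].
Insert 4: appended to row 1. P = [[3, 4]].
Insert 1: 1 bumps 3 from row 1; 3 starts row 2. P = [[1, 4], [3]].
Insert 5: appended to row 1. P = [[1, 4, 5], [3]].
Insert 6: appended to row 1. P = [[1, 4, 5, 6], [3]].
Insert 2: 2 bumps 4 from row 1; 4 appends to row 2. P = [[1, 2, 5, 6], [3, 4]].

So P = [[1, 2, 5, 6], [3, 4]].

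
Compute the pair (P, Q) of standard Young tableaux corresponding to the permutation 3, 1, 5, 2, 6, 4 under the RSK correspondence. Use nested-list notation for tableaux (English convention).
P = [[1, 2, 4], [3, 5, 6]], Q = [[1, 3, 5], [2, 4, 6]]

Insert each entry of the permutation into P by Schensted row insertion, recording in Q the position of each new cell.

Insert 3: appended to row 1. P = [[3]].
Insert 1: 1 bumps 3 from row 1; 3 starts row 2. P = [[1], [3]].
Insert 5: appended to row 1. P = [[1, 5], [3]].
Insert 2: 2 bumps 5 from row 1; 5 appends to row 2. P = [[1, 2], [3, 5]].
Insert 6: appended to row 1. P = [[1, 2, 6], [3, 5]].
Insert 4: 4 bumps 6 from row 1; 6 appends to row 2. P = [[1, 2, 4], [3, 5, 6]].

So P = [[1, 2, 4], [3, 5, 6]], Q = [[1, 3, 5], [2, 4, 6]].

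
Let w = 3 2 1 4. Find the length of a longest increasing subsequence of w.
2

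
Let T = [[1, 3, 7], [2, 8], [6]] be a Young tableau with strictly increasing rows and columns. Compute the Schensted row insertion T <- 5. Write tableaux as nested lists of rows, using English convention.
[[1, 3, 5], [2, 7], [6, 8]]

In row 1, 5 replaces 7 (the leftmost entry greater than 5); 7 is bumped to row 2. In row 2, 7 replaces 8 (the leftmost entry greater than 7); 8 is bumped to row 3. 8 is appended to row 3. The new tableau is [[1, 3, 5], [2, 7], [6, 8]].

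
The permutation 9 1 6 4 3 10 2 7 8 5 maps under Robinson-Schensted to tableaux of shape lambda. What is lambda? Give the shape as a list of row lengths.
[4, 2, 2, 1, 1]

RSK row insertion gives P = [[1, 2, 5, 8], [3, 7], [4, 10], [6], [9]], which has shape [4, 2, 2, 1, 1].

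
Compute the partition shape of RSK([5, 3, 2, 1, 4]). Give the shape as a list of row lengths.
Row-insert each entry into an empty tableau.

After inserting 5: P = [[5]].
After inserting 3: P = [[3], [5]].
After inserting 2: P = [[2], [3], [5]].
After inserting 1: P = [[1], [2], [3], [5]].
After inserting 4: P = [[1, 4], [2], [3], [5]].

The final insertion tableau P = [[1, 4], [2], [3], [5]] has shape [2, 1, 1, 1].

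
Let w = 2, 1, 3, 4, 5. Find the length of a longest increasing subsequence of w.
4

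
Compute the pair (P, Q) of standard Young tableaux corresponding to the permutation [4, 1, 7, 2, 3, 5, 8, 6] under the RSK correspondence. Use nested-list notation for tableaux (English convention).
P = [[1, 2, 3, 5, 6], [4, 7, 8]], Q = [[1, 3, 5, 6, 7], [2, 4, 8]]

Insert each entry of the permutation into P by Schensted row insertion, recording in Q the position of each new cell.

Insert 4: appended to row 1. P = [[4]].
Insert 1: 1 bumps 4 from row 1; 4 starts row 2. P = [[1], [4]].
Insert 7: appended to row 1. P = [[1, 7], [4]].
Insert 2: 2 bumps 7 from row 1; 7 appends to row 2. P = [[1, 2], [4, 7]].
Insert 3: appended to row 1. P = [[1, 2, 3], [4, 7]].
Insert 5: appended to row 1. P = [[1, 2, 3, 5], [4, 7]].
Insert 8: appended to row 1. P = [[1, 2, 3, 5, 8], [4, 7]].
Insert 6: 6 bumps 8 from row 1; 8 appends to row 2. P = [[1, 2, 3, 5, 6], [4, 7, 8]].

So P = [[1, 2, 3, 5, 6], [4, 7, 8]], Q = [[1, 3, 5, 6, 7], [2, 4, 8]].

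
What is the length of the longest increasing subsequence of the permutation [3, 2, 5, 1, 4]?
2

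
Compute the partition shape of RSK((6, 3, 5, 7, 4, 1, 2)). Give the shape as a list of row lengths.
Row-insert each entry into an empty tableau.

After inserting 6: P = [[6]].
After inserting 3: P = [[3], [6]].
After inserting 5: P = [[3, 5], [6]].
After inserting 7: P = [[3, 5, 7], [6]].
After inserting 4: P = [[3, 4, 7], [5], [6]].
After inserting 1: P = [[1, 4, 7], [3], [5], [6]].
After inserting 2: P = [[1, 2, 7], [3, 4], [5], [6]].

The final insertion tableau P = [[1, 2, 7], [3, 4], [5], [6]] has shape [3, 2, 1, 1].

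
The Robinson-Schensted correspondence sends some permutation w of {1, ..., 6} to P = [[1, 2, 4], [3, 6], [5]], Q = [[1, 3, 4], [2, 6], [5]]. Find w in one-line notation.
5 1 3 6 2 4

Reverse the RSK construction: for i from n down to 1, find the cell of Q containing i, remove the entry at that cell from P, and reverse-bump it up through P; the value ejected from row 1 is w(i).

Step i=6: Q has 6 at row 2, column 2; remove 6 from row 2 of P and reverse-bump: 6 enters row 1 and ejects 4. So w(6) = 4. P is now [[1, 2, 6], [3], [5]].
Step i=5: Q has 5 at row 3, column 1; remove 5 from row 3 of P and reverse-bump: 5 enters row 2 and ejects 3; 3 enters row 1 and ejects 2. So w(5) = 2. P is now [[1, 3, 6], [5]].
Step i=4: Q has 4 at row 1, column 3; remove that cell from P, ejecting 6. So w(4) = 6. P is now [[1, 3], [5]].
Step i=3: Q has 3 at row 1, column 2; remove that cell from P, ejecting 3. So w(3) = 3. P is now [[1], [5]].
Step i=2: Q has 2 at row 2, column 1; remove 5 from row 2 of P and reverse-bump: 5 enters row 1 and ejects 1. So w(2) = 1. P is now [[5]].
Step i=1: Q has 1 at row 1, column 1; remove that cell from P, ejecting 5. So w(1) = 5. P is now [].

So w = 5 1 3 6 2 4.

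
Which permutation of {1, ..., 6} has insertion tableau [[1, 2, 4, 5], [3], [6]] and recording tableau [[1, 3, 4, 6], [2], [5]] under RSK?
6 1 3 4 2 5

Reverse the RSK construction: for i from n down to 1, find the cell of Q containing i, remove the entry at that cell from P, and reverse-bump it up through P; the value ejected from row 1 is w(i).

Step i=6: Q has 6 at row 1, column 4; remove that cell from P, ejecting 5. So w(6) = 5. P is now [[1, 2, 4], [3], [6]].
Step i=5: Q has 5 at row 3, column 1; remove 6 from row 3 of P and reverse-bump: 6 enters row 2 and ejects 3; 3 enters row 1 and ejects 2. So w(5) = 2. P is now [[1, 3, 4], [6]].
Step i=4: Q has 4 at row 1, column 3; remove that cell from P, ejecting 4. So w(4) = 4. P is now [[1, 3], [6]].
Step i=3: Q has 3 at row 1, column 2; remove that cell from P, ejecting 3. So w(3) = 3. P is now [[1], [6]].
Step i=2: Q has 2 at row 2, column 1; remove 6 from row 2 of P and reverse-bump: 6 enters row 1 and ejects 1. So w(2) = 1. P is now [[6]].
Step i=1: Q has 1 at row 1, column 1; remove that cell from P, ejecting 6. So w(1) = 6. P is now [].

So w = 6 1 3 4 2 5.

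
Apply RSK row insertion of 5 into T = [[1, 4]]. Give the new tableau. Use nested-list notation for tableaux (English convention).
5 is larger than every entry of row 1, so it is appended to row 1. The new tableau is [[1, 4, 5]].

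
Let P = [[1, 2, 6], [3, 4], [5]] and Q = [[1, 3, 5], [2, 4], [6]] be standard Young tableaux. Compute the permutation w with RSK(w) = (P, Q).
Reverse the RSK construction: for i from n down to 1, find the cell of Q containing i, remove the entry at that cell from P, and reverse-bump it up through P; the value ejected from row 1 is w(i).

Step i=6: Q has 6 at row 3, column 1; remove 5 from row 3 of P and reverse-bump: 5 enters row 2 and ejects 4; 4 enters row 1 and ejects 2. So w(6) = 2. P is now [[1, 4, 6], [3, 5]].
Step i=5: Q has 5 at row 1, column 3; remove that cell from P, ejecting 6. So w(5) = 6. P is now [[1, 4], [3, 5]].
Step i=4: Q has 4 at row 2, column 2; remove 5 from row 2 of P and reverse-bump: 5 enters row 1 and ejects 4. So w(4) = 4. P is now [[1, 5], [3]].
Step i=3: Q has 3 at row 1, column 2; remove that cell from P, ejecting 5. So w(3) = 5. P is now [[1], [3]].
Step i=2: Q has 2 at row 2, column 1; remove 3 from row 2 of P and reverse-bump: 3 enters row 1 and ejects 1. So w(2) = 1. P is now [[3]].
Step i=1: Q has 1 at row 1, column 1; remove that cell from P, ejecting 3. So w(1) = 3. P is now [].

So w = 3 1 5 4 6 2.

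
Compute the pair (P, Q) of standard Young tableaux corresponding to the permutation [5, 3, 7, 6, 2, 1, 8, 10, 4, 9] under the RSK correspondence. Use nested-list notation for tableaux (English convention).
Insert each entry of the permutation into P by Schensted row insertion, recording in Q the position of each new cell.

Insert 5: appended to row 1. P = [[5]], Q = [[1]].
Insert 3: 3 bumps 5 from row 1; 5 starts row 2. P = [[3], [5]], Q = [[1], [2]].
Insert 7: appended to row 1. P = [[3, 7], [5]], Q = [[1, 3], [2]].
Insert 6: 6 bumps 7 from row 1; 7 appends to row 2. P = [[3, 6], [5, 7]], Q = [[1, 3], [2, 4]].
Insert 2: 2 bumps 3 from row 1; 3 bumps 5 from row 2; 5 starts row 3. P = [[2, 6], [3, 7], [5]], Q = [[1, 3], [2, 4], [5]].
Insert 1: 1 bumps 2 from row 1; 2 bumps 3 from row 2; 3 bumps 5 from row 3; 5 starts row 4. P = [[1, 6], [2, 7], [3], [5]], Q = [[1, 3], [2, 4], [5], [6]].
Insert 8: appended to row 1. P = [[1, 6, 8], [2, 7], [3], [5]], Q = [[1, 3, 7], [2, 4], [5], [6]].
Insert 10: appended to row 1. P = [[1, 6, 8, 10], [2, 7], [3], [5]], Q = [[1, 3, 7, 8], [2, 4], [5], [6]].
Insert 4: 4 bumps 6 from row 1; 6 bumps 7 from row 2; 7 appends to row 3. P = [[1, 4, 8, 10], [2, 6], [3, 7], [5]], Q = [[1, 3, 7, 8], [2, 4], [5, 9], [6]].
Insert 9: 9 bumps 10 from row 1; 10 appends to row 2. P = [[1, 4, 8, 9], [2, 6, 10], [3, 7], [5]], Q = [[1, 3, 7, 8], [2, 4, 10], [5, 9], [6]].

So P = [[1, 4, 8, 9], [2, 6, 10], [3, 7], [5]], Q = [[1, 3, 7, 8], [2, 4, 10], [5, 9], [6]].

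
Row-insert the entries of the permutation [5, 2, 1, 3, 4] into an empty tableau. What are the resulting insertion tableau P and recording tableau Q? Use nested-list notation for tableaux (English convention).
P = [[1, 3, 4], [2], [5]], Q = [[1, 4, 5], [2], [3]]

Insert each entry of the permutation into P by Schensted row insertion, recording in Q the position of each new cell.

After inserting 5: P = [[5]].
After inserting 2: P = [[2], [5]].
After inserting 1: P = [[1], [2], [5]].
After inserting 3: P = [[1, 3], [2], [5]].
After inserting 4: P = [[1, 3, 4], [2], [5]].

So P = [[1, 3, 4], [2], [5]], Q = [[1, 4, 5], [2], [3]].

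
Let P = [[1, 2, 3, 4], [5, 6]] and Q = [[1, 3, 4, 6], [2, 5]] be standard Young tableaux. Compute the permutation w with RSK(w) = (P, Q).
5 1 2 6 3 4

Reverse the RSK construction: for i from n down to 1, find the cell of Q containing i, remove the entry at that cell from P, and reverse-bump it up through P; the value ejected from row 1 is w(i).

Step i=6: Q has 6 at row 1, column 4; remove that cell from P, ejecting 4. So w(6) = 4. P is now [[1, 2, 3], [5, 6]].
Step i=5: Q has 5 at row 2, column 2; remove 6 from row 2 of P and reverse-bump: 6 enters row 1 and ejects 3. So w(5) = 3. P is now [[1, 2, 6], [5]].
Step i=4: Q has 4 at row 1, column 3; remove that cell from P, ejecting 6. So w(4) = 6. P is now [[1, 2], [5]].
Step i=3: Q has 3 at row 1, column 2; remove that cell from P, ejecting 2. So w(3) = 2. P is now [[1], [5]].
Step i=2: Q has 2 at row 2, column 1; remove 5 from row 2 of P and reverse-bump: 5 enters row 1 and ejects 1. So w(2) = 1. P is now [[5]].
Step i=1: Q has 1 at row 1, column 1; remove that cell from P, ejecting 5. So w(1) = 5. P is now [].

So w = 5 1 2 6 3 4.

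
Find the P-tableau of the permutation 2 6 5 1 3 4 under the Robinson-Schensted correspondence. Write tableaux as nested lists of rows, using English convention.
After inserting 2: P = [[2]].
After inserting 6: P = [[2, 6]].
After inserting 5: P = [[2, 5], [6]].
After inserting 1: P = [[1, 5], [2], [6]].
After inserting 3: P = [[1, 3], [2, 5], [6]].
After inserting 4: P = [[1, 3, 4], [2, 5], [6]].

So P = [[1, 3, 4], [2, 5], [6]].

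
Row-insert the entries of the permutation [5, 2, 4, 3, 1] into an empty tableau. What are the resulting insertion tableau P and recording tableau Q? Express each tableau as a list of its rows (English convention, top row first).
P = [[1, 3], [2], [4], [5]], Q = [[1, 3], [2], [4], [5]]

Insert each entry of the permutation into P by Schensted row insertion, recording in Q the position of each new cell.

Insert 5: appended to row 1. P = [[5]].
Insert 2: 2 bumps 5 from row 1; 5 starts row 2. P = [[2], [5]].
Insert 4: appended to row 1. P = [[2, 4], [5]].
Insert 3: 3 bumps 4 from row 1; 4 bumps 5 from row 2; 5 starts row 3. P = [[2, 3], [4], [5]].
Insert 1: 1 bumps 2 from row 1; 2 bumps 4 from row 2; 4 bumps 5 from row 3; 5 starts row 4. P = [[1, 3], [2], [4], [5]].

So P = [[1, 3], [2], [4], [5]], Q = [[1, 3], [2], [4], [5]].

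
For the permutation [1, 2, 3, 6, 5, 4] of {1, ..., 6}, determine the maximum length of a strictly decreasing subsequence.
3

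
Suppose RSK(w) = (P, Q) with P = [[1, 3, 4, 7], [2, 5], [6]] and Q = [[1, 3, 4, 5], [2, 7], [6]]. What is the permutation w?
Reverse RSK: for i = n, n-1, ..., 1, locate i in Q, remove the corresponding corner cell from P, and reverse-bump its entry up through P; the value ejected from row 1 is w(i).

So w = 6 2 3 5 7 1 4.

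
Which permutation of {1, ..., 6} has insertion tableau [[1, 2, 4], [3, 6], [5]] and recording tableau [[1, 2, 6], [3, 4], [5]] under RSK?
Reverse the RSK construction: for i from n down to 1, find the cell of Q containing i, remove the entry at that cell from P, and reverse-bump it up through P; the value ejected from row 1 is w(i).

Step i=6: Q has 6 at row 1, column 3; remove that cell from P, ejecting 4. So w(6) = 4. P is now [[1, 2], [3, 6], [5]].
Step i=5: Q has 5 at row 3, column 1; remove 5 from row 3 of P and reverse-bump: 5 enters row 2 and ejects 3; 3 enters row 1 and ejects 2. So w(5) = 2. P is now [[1, 3], [5, 6]].
Step i=4: Q has 4 at row 2, column 2; remove 6 from row 2 of P and reverse-bump: 6 enters row 1 and ejects 3. So w(4) = 3. P is now [[1, 6], [5]].
Step i=3: Q has 3 at row 2, column 1; remove 5 from row 2 of P and reverse-bump: 5 enters row 1 and ejects 1. So w(3) = 1. P is now [[5, 6]].
Step i=2: Q has 2 at row 1, column 2; remove that cell from P, ejecting 6. So w(2) = 6. P is now [[5]].
Step i=1: Q has 1 at row 1, column 1; remove that cell from P, ejecting 5. So w(1) = 5. P is now [].

So w = 5 6 1 3 2 4.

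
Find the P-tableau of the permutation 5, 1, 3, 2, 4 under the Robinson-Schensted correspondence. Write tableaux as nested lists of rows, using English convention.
P = [[1, 2, 4], [3], [5]]

Insert 5: appended to row 1. P = [[5]].
Insert 1: 1 bumps 5 from row 1; 5 starts row 2. P = [[1], [5]].
Insert 3: appended to row 1. P = [[1, 3], [5]].
Insert 2: 2 bumps 3 from row 1; 3 bumps 5 from row 2; 5 starts row 3. P = [[1, 2], [3], [5]].
Insert 4: appended to row 1. P = [[1, 2, 4], [3], [5]].

So P = [[1, 2, 4], [3], [5]].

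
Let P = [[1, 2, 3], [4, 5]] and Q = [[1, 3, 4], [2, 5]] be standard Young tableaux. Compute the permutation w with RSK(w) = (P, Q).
Reverse the RSK construction: for i from n down to 1, find the cell of Q containing i, remove the entry at that cell from P, and reverse-bump it up through P; the value ejected from row 1 is w(i).

Step i=5: Q has 5 at row 2, column 2; remove 5 from row 2 of P and reverse-bump: 5 enters row 1 and ejects 3. So w(5) = 3. P is now [[1, 2, 5], [4]].
Step i=4: Q has 4 at row 1, column 3; remove that cell from P, ejecting 5. So w(4) = 5. P is now [[1, 2], [4]].
Step i=3: Q has 3 at row 1, column 2; remove that cell from P, ejecting 2. So w(3) = 2. P is now [[1], [4]].
Step i=2: Q has 2 at row 2, column 1; remove 4 from row 2 of P and reverse-bump: 4 enters row 1 and ejects 1. So w(2) = 1. P is now [[4]].
Step i=1: Q has 1 at row 1, column 1; remove that cell from P, ejecting 4. So w(1) = 4. P is now [].

So w = 4 1 2 5 3.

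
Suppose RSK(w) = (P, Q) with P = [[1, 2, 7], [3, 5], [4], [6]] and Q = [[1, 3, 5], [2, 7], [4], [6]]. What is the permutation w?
Reverse the RSK construction: for i from n down to 1, find the cell of Q containing i, remove the entry at that cell from P, and reverse-bump it up through P; the value ejected from row 1 is w(i).

Step i=7: Q has 7 at row 2, column 2; remove 5 from row 2 of P and reverse-bump: 5 enters row 1 and ejects 2. So w(7) = 2. P is now [[1, 5, 7], [3], [4], [6]].
Step i=6: Q has 6 at row 4, column 1; remove 6 from row 4 of P and reverse-bump: 6 enters row 3 and ejects 4; 4 enters row 2 and ejects 3; 3 enters row 1 and ejects 1. So w(6) = 1. P is now [[3, 5, 7], [4], [6]].
Step i=5: Q has 5 at row 1, column 3; remove that cell from P, ejecting 7. So w(5) = 7. P is now [[3, 5], [4], [6]].
Step i=4: Q has 4 at row 3, column 1; remove 6 from row 3 of P and reverse-bump: 6 enters row 2 and ejects 4; 4 enters row 1 and ejects 3. So w(4) = 3. P is now [[4, 5], [6]].
Step i=3: Q has 3 at row 1, column 2; remove that cell from P, ejecting 5. So w(3) = 5. P is now [[4], [6]].
Step i=2: Q has 2 at row 2, column 1; remove 6 from row 2 of P and reverse-bump: 6 enters row 1 and ejects 4. So w(2) = 4. P is now [[6]].
Step i=1: Q has 1 at row 1, column 1; remove that cell from P, ejecting 6. So w(1) = 6. P is now [].

So w = 6 4 5 3 7 1 2.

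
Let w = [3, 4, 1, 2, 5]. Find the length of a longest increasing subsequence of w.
3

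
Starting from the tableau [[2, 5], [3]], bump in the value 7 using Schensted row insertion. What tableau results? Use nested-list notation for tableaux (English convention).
[[2, 5, 7], [3]]

7 is larger than every entry of row 1, so it is appended to row 1. The new tableau is [[2, 5, 7], [3]].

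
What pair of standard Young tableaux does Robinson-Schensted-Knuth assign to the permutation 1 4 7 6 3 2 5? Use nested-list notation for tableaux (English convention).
P = [[1, 2, 5], [3, 6], [4], [7]], Q = [[1, 2, 3], [4, 7], [5], [6]]

Insert each entry of the permutation into P by Schensted row insertion, recording in Q the position of each new cell.

Insert 1: appended to row 1. P = [[1]], Q = [[1]].
Insert 4: appended to row 1. P = [[1, 4]], Q = [[1, 2]].
Insert 7: appended to row 1. P = [[1, 4, 7]], Q = [[1, 2, 3]].
Insert 6: 6 bumps 7 from row 1; 7 starts row 2. P = [[1, 4, 6], [7]], Q = [[1, 2, 3], [4]].
Insert 3: 3 bumps 4 from row 1; 4 bumps 7 from row 2; 7 starts row 3. P = [[1, 3, 6], [4], [7]], Q = [[1, 2, 3], [4], [5]].
Insert 2: 2 bumps 3 from row 1; 3 bumps 4 from row 2; 4 bumps 7 from row 3; 7 starts row 4. P = [[1, 2, 6], [3], [4], [7]], Q = [[1, 2, 3], [4], [5], [6]].
Insert 5: 5 bumps 6 from row 1; 6 appends to row 2. P = [[1, 2, 5], [3, 6], [4], [7]], Q = [[1, 2, 3], [4, 7], [5], [6]].

So P = [[1, 2, 5], [3, 6], [4], [7]], Q = [[1, 2, 3], [4, 7], [5], [6]].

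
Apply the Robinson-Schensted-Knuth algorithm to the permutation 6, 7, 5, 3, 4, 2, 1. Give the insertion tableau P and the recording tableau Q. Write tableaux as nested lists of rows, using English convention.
P = [[1, 4], [2, 7], [3], [5], [6]], Q = [[1, 2], [3, 5], [4], [6], [7]]

Insert each entry of the permutation into P by Schensted row insertion, recording in Q the position of each new cell.

Insert 6: appended to row 1. P = [[6]], Q = [[1]].
Insert 7: appended to row 1. P = [[6, 7]], Q = [[1, 2]].
Insert 5: 5 bumps 6 from row 1; 6 starts row 2. P = [[5, 7], [6]], Q = [[1, 2], [3]].
Insert 3: 3 bumps 5 from row 1; 5 bumps 6 from row 2; 6 starts row 3. P = [[3, 7], [5], [6]], Q = [[1, 2], [3], [4]].
Insert 4: 4 bumps 7 from row 1; 7 appends to row 2. P = [[3, 4], [5, 7], [6]], Q = [[1, 2], [3, 5], [4]].
Insert 2: 2 bumps 3 from row 1; 3 bumps 5 from row 2; 5 bumps 6 from row 3; 6 starts row 4. P = [[2, 4], [3, 7], [5], [6]], Q = [[1, 2], [3, 5], [4], [6]].
Insert 1: 1 bumps 2 from row 1; 2 bumps 3 from row 2; 3 bumps 5 from row 3; 5 bumps 6 from row 4; 6 starts row 5. P = [[1, 4], [2, 7], [3], [5], [6]], Q = [[1, 2], [3, 5], [4], [6], [7]].

So P = [[1, 4], [2, 7], [3], [5], [6]], Q = [[1, 2], [3, 5], [4], [6], [7]].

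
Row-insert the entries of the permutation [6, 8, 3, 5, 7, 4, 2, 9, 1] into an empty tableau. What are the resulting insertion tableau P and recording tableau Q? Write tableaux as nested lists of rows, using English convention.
P = [[1, 4, 7, 9], [2, 8], [3], [5], [6]], Q = [[1, 2, 5, 8], [3, 4], [6], [7], [9]]

Insert each entry of the permutation into P by Schensted row insertion, recording in Q the position of each new cell.

After inserting 6: P = [[6]].
After inserting 8: P = [[6, 8]].
After inserting 3: P = [[3, 8], [6]].
After inserting 5: P = [[3, 5], [6, 8]].
After inserting 7: P = [[3, 5, 7], [6, 8]].
After inserting 4: P = [[3, 4, 7], [5, 8], [6]].
After inserting 2: P = [[2, 4, 7], [3, 8], [5], [6]].
After inserting 9: P = [[2, 4, 7, 9], [3, 8], [5], [6]].
After inserting 1: P = [[1, 4, 7, 9], [2, 8], [3], [5], [6]].

So P = [[1, 4, 7, 9], [2, 8], [3], [5], [6]], Q = [[1, 2, 5, 8], [3, 4], [6], [7], [9]].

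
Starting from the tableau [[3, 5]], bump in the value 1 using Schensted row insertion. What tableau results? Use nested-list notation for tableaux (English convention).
In row 1, 1 replaces 3 (the leftmost entry greater than 1); 3 is bumped to row 2. 3 starts a new row 2. The new tableau is [[1, 5], [3]].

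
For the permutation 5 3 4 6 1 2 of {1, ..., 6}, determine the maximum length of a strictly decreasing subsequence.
3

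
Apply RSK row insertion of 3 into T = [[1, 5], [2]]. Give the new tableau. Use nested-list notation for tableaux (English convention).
[[1, 3], [2, 5]]

In row 1, 3 replaces 5 (the leftmost entry greater than 3); 5 is bumped to row 2. 5 is appended to row 2. The new tableau is [[1, 3], [2, 5]].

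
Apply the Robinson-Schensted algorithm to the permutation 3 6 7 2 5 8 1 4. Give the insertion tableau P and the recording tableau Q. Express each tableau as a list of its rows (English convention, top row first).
P = [[1, 4, 7, 8], [2, 5], [3, 6]], Q = [[1, 2, 3, 6], [4, 5], [7, 8]]

Insert each entry of the permutation into P by Schensted row insertion, recording in Q the position of each new cell.

Insert 3: appended to row 1. P = [[3]], Q = [[1]].
Insert 6: appended to row 1. P = [[3, 6]], Q = [[1, 2]].
Insert 7: appended to row 1. P = [[3, 6, 7]], Q = [[1, 2, 3]].
Insert 2: 2 bumps 3 from row 1; 3 starts row 2. P = [[2, 6, 7], [3]], Q = [[1, 2, 3], [4]].
Insert 5: 5 bumps 6 from row 1; 6 appends to row 2. P = [[2, 5, 7], [3, 6]], Q = [[1, 2, 3], [4, 5]].
Insert 8: appended to row 1. P = [[2, 5, 7, 8], [3, 6]], Q = [[1, 2, 3, 6], [4, 5]].
Insert 1: 1 bumps 2 from row 1; 2 bumps 3 from row 2; 3 starts row 3. P = [[1, 5, 7, 8], [2, 6], [3]], Q = [[1, 2, 3, 6], [4, 5], [7]].
Insert 4: 4 bumps 5 from row 1; 5 bumps 6 from row 2; 6 appends to row 3. P = [[1, 4, 7, 8], [2, 5], [3, 6]], Q = [[1, 2, 3, 6], [4, 5], [7, 8]].

So P = [[1, 4, 7, 8], [2, 5], [3, 6]], Q = [[1, 2, 3, 6], [4, 5], [7, 8]].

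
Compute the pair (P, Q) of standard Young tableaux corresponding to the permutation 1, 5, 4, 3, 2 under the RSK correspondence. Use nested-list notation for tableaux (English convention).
Insert each entry of the permutation into P by Schensted row insertion, recording in Q the position of each new cell.

Insert 1: appended to row 1. P = [[1]].
Insert 5: appended to row 1. P = [[1, 5]].
Insert 4: 4 bumps 5 from row 1; 5 starts row 2. P = [[1, 4], [5]].
Insert 3: 3 bumps 4 from row 1; 4 bumps 5 from row 2; 5 starts row 3. P = [[1, 3], [4], [5]].
Insert 2: 2 bumps 3 from row 1; 3 bumps 4 from row 2; 4 bumps 5 from row 3; 5 starts row 4. P = [[1, 2], [3], [4], [5]].

So P = [[1, 2], [3], [4], [5]], Q = [[1, 2], [3], [4], [5]].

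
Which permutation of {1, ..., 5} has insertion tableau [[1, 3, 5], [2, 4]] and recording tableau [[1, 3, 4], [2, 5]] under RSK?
Reverse the RSK construction: for i from n down to 1, find the cell of Q containing i, remove the entry at that cell from P, and reverse-bump it up through P; the value ejected from row 1 is w(i).

Step i=5: Q has 5 at row 2, column 2; remove 4 from row 2 of P and reverse-bump: 4 enters row 1 and ejects 3. So w(5) = 3. P is now [[1, 4, 5], [2]].
Step i=4: Q has 4 at row 1, column 3; remove that cell from P, ejecting 5. So w(4) = 5. P is now [[1, 4], [2]].
Step i=3: Q has 3 at row 1, column 2; remove that cell from P, ejecting 4. So w(3) = 4. P is now [[1], [2]].
Step i=2: Q has 2 at row 2, column 1; remove 2 from row 2 of P and reverse-bump: 2 enters row 1 and ejects 1. So w(2) = 1. P is now [[2]].
Step i=1: Q has 1 at row 1, column 1; remove that cell from P, ejecting 2. So w(1) = 2. P is now [].

So w = 2 1 4 5 3.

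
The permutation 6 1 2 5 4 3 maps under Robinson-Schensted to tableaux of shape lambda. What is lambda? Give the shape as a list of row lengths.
Row-insert each entry into an empty tableau.

After inserting 6: P = [[6]].
After inserting 1: P = [[1], [6]].
After inserting 2: P = [[1, 2], [6]].
After inserting 5: P = [[1, 2, 5], [6]].
After inserting 4: P = [[1, 2, 4], [5], [6]].
After inserting 3: P = [[1, 2, 3], [4], [5], [6]].

The final insertion tableau P = [[1, 2, 3], [4], [5], [6]] has shape [3, 1, 1, 1].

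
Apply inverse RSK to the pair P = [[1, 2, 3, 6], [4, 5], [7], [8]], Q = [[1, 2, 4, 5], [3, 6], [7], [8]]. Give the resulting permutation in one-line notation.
Reverse the RSK construction: for i from n down to 1, find the cell of Q containing i, remove the entry at that cell from P, and reverse-bump it up through P; the value ejected from row 1 is w(i).

Step i=8: Q has 8 at row 4, column 1; remove 8 from row 4 of P and reverse-bump: 8 enters row 3 and ejects 7; 7 enters row 2 and ejects 5; 5 enters row 1 and ejects 3. So w(8) = 3. P is now [[1, 2, 5, 6], [4, 7], [8]].
Step i=7: Q has 7 at row 3, column 1; remove 8 from row 3 of P and reverse-bump: 8 enters row 2 and ejects 7; 7 enters row 1 and ejects 6. So w(7) = 6. P is now [[1, 2, 5, 7], [4, 8]].
Step i=6: Q has 6 at row 2, column 2; remove 8 from row 2 of P and reverse-bump: 8 enters row 1 and ejects 7. So w(6) = 7. P is now [[1, 2, 5, 8], [4]].
Step i=5: Q has 5 at row 1, column 4; remove that cell from P, ejecting 8. So w(5) = 8. P is now [[1, 2, 5], [4]].
Step i=4: Q has 4 at row 1, column 3; remove that cell from P, ejecting 5. So w(4) = 5. P is now [[1, 2], [4]].
Step i=3: Q has 3 at row 2, column 1; remove 4 from row 2 of P and reverse-bump: 4 enters row 1 and ejects 2. So w(3) = 2. P is now [[1, 4]].
Step i=2: Q has 2 at row 1, column 2; remove that cell from P, ejecting 4. So w(2) = 4. P is now [[1]].
Step i=1: Q has 1 at row 1, column 1; remove that cell from P, ejecting 1. So w(1) = 1. P is now [].

So w = 1 4 2 5 8 7 6 3.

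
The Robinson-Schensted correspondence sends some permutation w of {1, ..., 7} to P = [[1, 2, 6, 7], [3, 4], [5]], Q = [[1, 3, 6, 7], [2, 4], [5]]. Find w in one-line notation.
3 1 5 4 2 6 7

Reverse the RSK construction: for i from n down to 1, find the cell of Q containing i, remove the entry at that cell from P, and reverse-bump it up through P; the value ejected from row 1 is w(i).

Step i=7: Q has 7 at row 1, column 4; remove that cell from P, ejecting 7. So w(7) = 7. P is now [[1, 2, 6], [3, 4], [5]].
Step i=6: Q has 6 at row 1, column 3; remove that cell from P, ejecting 6. So w(6) = 6. P is now [[1, 2], [3, 4], [5]].
Step i=5: Q has 5 at row 3, column 1; remove 5 from row 3 of P and reverse-bump: 5 enters row 2 and ejects 4; 4 enters row 1 and ejects 2. So w(5) = 2. P is now [[1, 4], [3, 5]].
Step i=4: Q has 4 at row 2, column 2; remove 5 from row 2 of P and reverse-bump: 5 enters row 1 and ejects 4. So w(4) = 4. P is now [[1, 5], [3]].
Step i=3: Q has 3 at row 1, column 2; remove that cell from P, ejecting 5. So w(3) = 5. P is now [[1], [3]].
Step i=2: Q has 2 at row 2, column 1; remove 3 from row 2 of P and reverse-bump: 3 enters row 1 and ejects 1. So w(2) = 1. P is now [[3]].
Step i=1: Q has 1 at row 1, column 1; remove that cell from P, ejecting 3. So w(1) = 3. P is now [].

So w = 3 1 5 4 2 6 7.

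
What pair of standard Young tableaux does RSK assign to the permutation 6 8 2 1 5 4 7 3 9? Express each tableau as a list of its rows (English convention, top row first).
Insert each entry of the permutation into P by Schensted row insertion, recording in Q the position of each new cell.

Insert 6: appended to row 1. P = [[6]], Q = [[1]].
Insert 8: appended to row 1. P = [[6, 8]], Q = [[1, 2]].
Insert 2: 2 bumps 6 from row 1; 6 starts row 2. P = [[2, 8], [6]], Q = [[1, 2], [3]].
Insert 1: 1 bumps 2 from row 1; 2 bumps 6 from row 2; 6 starts row 3. P = [[1, 8], [2], [6]], Q = [[1, 2], [3], [4]].
Insert 5: 5 bumps 8 from row 1; 8 appends to row 2. P = [[1, 5], [2, 8], [6]], Q = [[1, 2], [3, 5], [4]].
Insert 4: 4 bumps 5 from row 1; 5 bumps 8 from row 2; 8 appends to row 3. P = [[1, 4], [2, 5], [6, 8]], Q = [[1, 2], [3, 5], [4, 6]].
Insert 7: appended to row 1. P = [[1, 4, 7], [2, 5], [6, 8]], Q = [[1, 2, 7], [3, 5], [4, 6]].
Insert 3: 3 bumps 4 from row 1; 4 bumps 5 from row 2; 5 bumps 6 from row 3; 6 starts row 4. P = [[1, 3, 7], [2, 4], [5, 8], [6]], Q = [[1, 2, 7], [3, 5], [4, 6], [8]].
Insert 9: appended to row 1. P = [[1, 3, 7, 9], [2, 4], [5, 8], [6]], Q = [[1, 2, 7, 9], [3, 5], [4, 6], [8]].

So P = [[1, 3, 7, 9], [2, 4], [5, 8], [6]], Q = [[1, 2, 7, 9], [3, 5], [4, 6], [8]].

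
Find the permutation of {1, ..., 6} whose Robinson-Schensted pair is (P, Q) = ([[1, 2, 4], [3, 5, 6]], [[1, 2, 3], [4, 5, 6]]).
3 5 6 1 2 4

Reverse the RSK construction: for i from n down to 1, find the cell of Q containing i, remove the entry at that cell from P, and reverse-bump it up through P; the value ejected from row 1 is w(i).

Step i=6: Q has 6 at row 2, column 3; remove 6 from row 2 of P and reverse-bump: 6 enters row 1 and ejects 4. So w(6) = 4. P is now [[1, 2, 6], [3, 5]].
Step i=5: Q has 5 at row 2, column 2; remove 5 from row 2 of P and reverse-bump: 5 enters row 1 and ejects 2. So w(5) = 2. P is now [[1, 5, 6], [3]].
Step i=4: Q has 4 at row 2, column 1; remove 3 from row 2 of P and reverse-bump: 3 enters row 1 and ejects 1. So w(4) = 1. P is now [[3, 5, 6]].
Step i=3: Q has 3 at row 1, column 3; remove that cell from P, ejecting 6. So w(3) = 6. P is now [[3, 5]].
Step i=2: Q has 2 at row 1, column 2; remove that cell from P, ejecting 5. So w(2) = 5. P is now [[3]].
Step i=1: Q has 1 at row 1, column 1; remove that cell from P, ejecting 3. So w(1) = 3. P is now [].

So w = 3 5 6 1 2 4.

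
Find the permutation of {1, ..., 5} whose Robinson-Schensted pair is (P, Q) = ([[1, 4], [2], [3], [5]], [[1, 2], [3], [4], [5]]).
Reverse RSK: for i = n, n-1, ..., 1, locate i in Q, remove the corresponding corner cell from P, and reverse-bump its entry up through P; the value ejected from row 1 is w(i).

So w = 3 5 4 2 1.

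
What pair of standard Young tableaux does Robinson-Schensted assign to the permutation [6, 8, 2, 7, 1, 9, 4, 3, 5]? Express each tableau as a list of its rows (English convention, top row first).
P = [[1, 3, 5], [2, 4, 9], [6, 7], [8]], Q = [[1, 2, 6], [3, 4, 9], [5, 7], [8]]

Insert each entry of the permutation into P by Schensted row insertion, recording in Q the position of each new cell.

Insert 6: appended to row 1. P = [[6]], Q = [[1]].
Insert 8: appended to row 1. P = [[6, 8]], Q = [[1, 2]].
Insert 2: 2 bumps 6 from row 1; 6 starts row 2. P = [[2, 8], [6]], Q = [[1, 2], [3]].
Insert 7: 7 bumps 8 from row 1; 8 appends to row 2. P = [[2, 7], [6, 8]], Q = [[1, 2], [3, 4]].
Insert 1: 1 bumps 2 from row 1; 2 bumps 6 from row 2; 6 starts row 3. P = [[1, 7], [2, 8], [6]], Q = [[1, 2], [3, 4], [5]].
Insert 9: appended to row 1. P = [[1, 7, 9], [2, 8], [6]], Q = [[1, 2, 6], [3, 4], [5]].
Insert 4: 4 bumps 7 from row 1; 7 bumps 8 from row 2; 8 appends to row 3. P = [[1, 4, 9], [2, 7], [6, 8]], Q = [[1, 2, 6], [3, 4], [5, 7]].
Insert 3: 3 bumps 4 from row 1; 4 bumps 7 from row 2; 7 bumps 8 from row 3; 8 starts row 4. P = [[1, 3, 9], [2, 4], [6, 7], [8]], Q = [[1, 2, 6], [3, 4], [5, 7], [8]].
Insert 5: 5 bumps 9 from row 1; 9 appends to row 2. P = [[1, 3, 5], [2, 4, 9], [6, 7], [8]], Q = [[1, 2, 6], [3, 4, 9], [5, 7], [8]].

So P = [[1, 3, 5], [2, 4, 9], [6, 7], [8]], Q = [[1, 2, 6], [3, 4, 9], [5, 7], [8]].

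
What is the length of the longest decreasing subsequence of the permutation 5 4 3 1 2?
4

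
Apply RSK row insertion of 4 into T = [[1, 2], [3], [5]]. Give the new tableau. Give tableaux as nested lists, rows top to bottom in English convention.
4 is larger than every entry of row 1, so it is appended to row 1. The new tableau is [[1, 2, 4], [3], [5]].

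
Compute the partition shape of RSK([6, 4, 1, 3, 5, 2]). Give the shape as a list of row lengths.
[3, 1, 1, 1]

Row-insert each entry into an empty tableau.

After inserting 6: P = [[6]].
After inserting 4: P = [[4], [6]].
After inserting 1: P = [[1], [4], [6]].
After inserting 3: P = [[1, 3], [4], [6]].
After inserting 5: P = [[1, 3, 5], [4], [6]].
After inserting 2: P = [[1, 2, 5], [3], [4], [6]].

The final insertion tableau P = [[1, 2, 5], [3], [4], [6]] has shape [3, 1, 1, 1].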